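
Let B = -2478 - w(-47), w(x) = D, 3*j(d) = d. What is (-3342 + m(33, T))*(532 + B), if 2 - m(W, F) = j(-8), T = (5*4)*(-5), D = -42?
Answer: 19062848/3 ≈ 6.3543e+6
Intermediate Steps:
j(d) = d/3
w(x) = -42
T = -100 (T = 20*(-5) = -100)
m(W, F) = 14/3 (m(W, F) = 2 - (-8)/3 = 2 - 1*(-8/3) = 2 + 8/3 = 14/3)
B = -2436 (B = -2478 - 1*(-42) = -2478 + 42 = -2436)
(-3342 + m(33, T))*(532 + B) = (-3342 + 14/3)*(532 - 2436) = -10012/3*(-1904) = 19062848/3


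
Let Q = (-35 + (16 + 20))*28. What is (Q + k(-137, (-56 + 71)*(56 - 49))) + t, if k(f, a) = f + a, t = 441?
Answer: 437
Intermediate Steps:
Q = 28 (Q = (-35 + 36)*28 = 1*28 = 28)
k(f, a) = a + f
(Q + k(-137, (-56 + 71)*(56 - 49))) + t = (28 + ((-56 + 71)*(56 - 49) - 137)) + 441 = (28 + (15*7 - 137)) + 441 = (28 + (105 - 137)) + 441 = (28 - 32) + 441 = -4 + 441 = 437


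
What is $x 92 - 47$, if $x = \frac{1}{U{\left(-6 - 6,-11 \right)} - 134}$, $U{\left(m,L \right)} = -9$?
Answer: $- \frac{6813}{143} \approx -47.643$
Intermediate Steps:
$x = - \frac{1}{143}$ ($x = \frac{1}{-9 - 134} = \frac{1}{-143} = - \frac{1}{143} \approx -0.006993$)
$x 92 - 47 = \left(- \frac{1}{143}\right) 92 - 47 = - \frac{92}{143} - 47 = - \frac{6813}{143}$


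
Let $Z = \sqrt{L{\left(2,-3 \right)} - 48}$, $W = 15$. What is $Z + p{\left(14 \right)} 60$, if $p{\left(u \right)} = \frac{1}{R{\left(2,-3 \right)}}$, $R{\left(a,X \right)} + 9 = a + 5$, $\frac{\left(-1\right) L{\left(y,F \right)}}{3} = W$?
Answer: $-30 + i \sqrt{93} \approx -30.0 + 9.6436 i$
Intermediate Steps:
$L{\left(y,F \right)} = -45$ ($L{\left(y,F \right)} = \left(-3\right) 15 = -45$)
$R{\left(a,X \right)} = -4 + a$ ($R{\left(a,X \right)} = -9 + \left(a + 5\right) = -9 + \left(5 + a\right) = -4 + a$)
$p{\left(u \right)} = - \frac{1}{2}$ ($p{\left(u \right)} = \frac{1}{-4 + 2} = \frac{1}{-2} = - \frac{1}{2}$)
$Z = i \sqrt{93}$ ($Z = \sqrt{-45 - 48} = \sqrt{-93} = i \sqrt{93} \approx 9.6436 i$)
$Z + p{\left(14 \right)} 60 = i \sqrt{93} - 30 = -30 + i \sqrt{93}$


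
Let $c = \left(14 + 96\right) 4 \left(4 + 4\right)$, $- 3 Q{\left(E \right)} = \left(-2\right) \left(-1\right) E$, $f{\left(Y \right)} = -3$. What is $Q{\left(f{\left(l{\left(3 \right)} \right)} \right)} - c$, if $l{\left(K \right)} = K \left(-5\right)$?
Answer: $-3518$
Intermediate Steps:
$l{\left(K \right)} = - 5 K$
$Q{\left(E \right)} = - \frac{2 E}{3}$ ($Q{\left(E \right)} = - \frac{\left(-2\right) \left(-1\right) E}{3} = - \frac{2 E}{3}$)
$c = 3520$ ($c = 110 \cdot 4 \cdot 8 = 110 \cdot 32 = 3520$)
$Q{\left(f{\left(l{\left(3 \right)} \right)} \right)} - c = \left(- \frac{2}{3}\right) \left(-3\right) - 3520 = 2 - 3520 = -3518$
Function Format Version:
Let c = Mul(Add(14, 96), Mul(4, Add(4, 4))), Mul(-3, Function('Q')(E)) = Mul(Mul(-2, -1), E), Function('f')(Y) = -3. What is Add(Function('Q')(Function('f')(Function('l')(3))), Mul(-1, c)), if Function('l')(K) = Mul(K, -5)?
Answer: -3518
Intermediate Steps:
Function('l')(K) = Mul(-5, K)
Function('Q')(E) = Mul(Rational(-2, 3), E) (Function('Q')(E) = Mul(Rational(-1, 3), Mul(Mul(-2, -1), E)) = Mul(Rational(-1, 3), Mul(2, E)) = Mul(Rational(-2, 3), E))
c = 3520 (c = Mul(110, Mul(4, 8)) = Mul(110, 32) = 3520)
Add(Function('Q')(Function('f')(Function('l')(3))), Mul(-1, c)) = Add(Mul(Rational(-2, 3), -3), Mul(-1, 3520)) = Add(2, -3520) = -3518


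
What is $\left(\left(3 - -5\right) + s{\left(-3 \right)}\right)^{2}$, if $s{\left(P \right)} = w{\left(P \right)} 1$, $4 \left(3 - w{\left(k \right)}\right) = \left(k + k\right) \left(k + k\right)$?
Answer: $4$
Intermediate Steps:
$w{\left(k \right)} = 3 - k^{2}$ ($w{\left(k \right)} = 3 - \frac{\left(k + k\right) \left(k + k\right)}{4} = 3 - \frac{2 k 2 k}{4} = 3 - \frac{4 k^{2}}{4} = 3 - k^{2}$)
$s{\left(P \right)} = 3 - P^{2}$ ($s{\left(P \right)} = \left(3 - P^{2}\right) 1 = 3 - P^{2}$)
$\left(\left(3 - -5\right) + s{\left(-3 \right)}\right)^{2} = \left(\left(3 - -5\right) + \left(3 - \left(-3\right)^{2}\right)\right)^{2} = \left(\left(3 + 5\right) + \left(3 - 9\right)\right)^{2} = \left(8 + \left(3 - 9\right)\right)^{2} = \left(8 - 6\right)^{2} = 2^{2} = 4$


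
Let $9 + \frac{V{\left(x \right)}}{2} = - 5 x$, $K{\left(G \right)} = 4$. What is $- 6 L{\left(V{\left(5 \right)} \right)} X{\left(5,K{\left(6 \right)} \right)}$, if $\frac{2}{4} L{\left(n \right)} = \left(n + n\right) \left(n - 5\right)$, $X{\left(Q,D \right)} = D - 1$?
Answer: $-357408$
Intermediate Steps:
$X{\left(Q,D \right)} = -1 + D$ ($X{\left(Q,D \right)} = D - 1 = -1 + D$)
$V{\left(x \right)} = -18 - 10 x$ ($V{\left(x \right)} = -18 + 2 \left(- 5 x\right) = -18 - 10 x$)
$L{\left(n \right)} = 4 n \left(-5 + n\right)$ ($L{\left(n \right)} = 2 \left(n + n\right) \left(n - 5\right) = 2 \cdot 2 n \left(-5 + n\right) = 4 n \left(-5 + n\right)$)
$- 6 L{\left(V{\left(5 \right)} \right)} X{\left(5,K{\left(6 \right)} \right)} = - 6 \cdot 4 \left(-18 - 50\right) \left(-5 - 68\right) \left(-1 + 4\right) = - 6 \cdot 4 \left(-18 - 50\right) \left(-5 - 68\right) 3 = - 6 \cdot 4 \left(-68\right) \left(-5 - 68\right) 3 = - 6 \cdot 4 \left(-68\right) \left(-73\right) 3 = \left(-6\right) 19856 \cdot 3 = \left(-119136\right) 3 = -357408$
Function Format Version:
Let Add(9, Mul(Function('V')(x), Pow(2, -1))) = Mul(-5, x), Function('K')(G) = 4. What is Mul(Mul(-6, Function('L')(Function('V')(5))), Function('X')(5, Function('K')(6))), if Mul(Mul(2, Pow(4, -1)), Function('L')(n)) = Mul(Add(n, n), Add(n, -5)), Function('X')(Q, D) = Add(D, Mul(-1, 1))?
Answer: -357408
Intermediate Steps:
Function('X')(Q, D) = Add(-1, D) (Function('X')(Q, D) = Add(D, -1) = Add(-1, D))
Function('V')(x) = Add(-18, Mul(-10, x)) (Function('V')(x) = Add(-18, Mul(2, Mul(-5, x))) = Add(-18, Mul(-10, x)))
Function('L')(n) = Mul(4, n, Add(-5, n)) (Function('L')(n) = Mul(2, Mul(Add(n, n), Add(n, -5))) = Mul(2, Mul(Mul(2, n), Add(-5, n))) = Mul(2, Mul(2, n, Add(-5, n))) = Mul(4, n, Add(-5, n)))
Mul(Mul(-6, Function('L')(Function('V')(5))), Function('X')(5, Function('K')(6))) = Mul(Mul(-6, Mul(4, Add(-18, Mul(-10, 5)), Add(-5, Add(-18, Mul(-10, 5))))), Add(-1, 4)) = Mul(Mul(-6, Mul(4, Add(-18, -50), Add(-5, Add(-18, -50)))), 3) = Mul(Mul(-6, Mul(4, -68, Add(-5, -68))), 3) = Mul(Mul(-6, Mul(4, -68, -73)), 3) = Mul(Mul(-6, 19856), 3) = Mul(-119136, 3) = -357408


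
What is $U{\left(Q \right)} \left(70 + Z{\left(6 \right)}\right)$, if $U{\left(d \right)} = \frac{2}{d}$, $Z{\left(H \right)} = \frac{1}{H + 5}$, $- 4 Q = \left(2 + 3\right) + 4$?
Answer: $- \frac{2056}{33} \approx -62.303$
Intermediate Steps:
$Q = - \frac{9}{4}$ ($Q = - \frac{\left(2 + 3\right) + 4}{4} = - \frac{5 + 4}{4} = \left(- \frac{1}{4}\right) 9 = - \frac{9}{4} \approx -2.25$)
$Z{\left(H \right)} = \frac{1}{5 + H}$
$U{\left(Q \right)} \left(70 + Z{\left(6 \right)}\right) = \frac{2}{- \frac{9}{4}} \left(70 + \frac{1}{5 + 6}\right) = 2 \left(- \frac{4}{9}\right) \left(70 + \frac{1}{11}\right) = - \frac{8 \left(70 + \frac{1}{11}\right)}{9} = \left(- \frac{8}{9}\right) \frac{771}{11} = - \frac{2056}{33}$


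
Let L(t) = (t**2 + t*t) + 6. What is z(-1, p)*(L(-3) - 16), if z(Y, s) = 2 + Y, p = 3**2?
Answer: 8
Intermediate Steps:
L(t) = 6 + 2*t**2 (L(t) = (t**2 + t**2) + 6 = 2*t**2 + 6 = 6 + 2*t**2)
p = 9
z(-1, p)*(L(-3) - 16) = (2 - 1)*((6 + 2*(-3)**2) - 16) = 1*((6 + 2*9) - 16) = 1*((6 + 18) - 16) = 1*(24 - 16) = 1*8 = 8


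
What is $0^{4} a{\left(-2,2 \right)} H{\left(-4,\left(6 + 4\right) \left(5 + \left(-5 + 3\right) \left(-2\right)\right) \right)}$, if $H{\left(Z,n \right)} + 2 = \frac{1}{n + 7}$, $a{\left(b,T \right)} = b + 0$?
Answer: $0$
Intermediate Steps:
$a{\left(b,T \right)} = b$
$H{\left(Z,n \right)} = -2 + \frac{1}{7 + n}$ ($H{\left(Z,n \right)} = -2 + \frac{1}{n + 7} = -2 + \frac{1}{7 + n}$)
$0^{4} a{\left(-2,2 \right)} H{\left(-4,\left(6 + 4\right) \left(5 + \left(-5 + 3\right) \left(-2\right)\right) \right)} = 0^{4} \left(-2\right) \frac{-13 - 2 \left(6 + 4\right) \left(5 + \left(-5 + 3\right) \left(-2\right)\right)}{7 + \left(6 + 4\right) \left(5 + \left(-5 + 3\right) \left(-2\right)\right)} = 0 \left(-2\right) \frac{-13 - 2 \cdot 10 \left(5 - -4\right)}{7 + 10 \left(5 - -4\right)} = 0 \frac{-13 - 2 \cdot 10 \left(5 + 4\right)}{7 + 10 \left(5 + 4\right)} = 0 \frac{-13 - 2 \cdot 10 \cdot 9}{7 + 10 \cdot 9} = 0 \frac{-13 - 180}{7 + 90} = 0 \frac{-13 - 180}{97} = 0 \cdot \frac{1}{97} \left(-193\right) = 0 \left(- \frac{193}{97}\right) = 0$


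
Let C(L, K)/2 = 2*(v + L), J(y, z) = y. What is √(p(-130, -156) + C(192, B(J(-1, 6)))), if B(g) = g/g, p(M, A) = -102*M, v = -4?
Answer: 2*√3503 ≈ 118.37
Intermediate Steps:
B(g) = 1
C(L, K) = -16 + 4*L (C(L, K) = 2*(2*(-4 + L)) = 2*(-8 + 2*L) = -16 + 4*L)
√(p(-130, -156) + C(192, B(J(-1, 6)))) = √(-102*(-130) + (-16 + 4*192)) = √(13260 + (-16 + 768)) = √(13260 + 752) = √14012 = 2*√3503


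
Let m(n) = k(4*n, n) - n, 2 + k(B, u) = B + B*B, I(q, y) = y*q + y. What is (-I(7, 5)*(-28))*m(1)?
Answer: 19040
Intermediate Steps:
I(q, y) = y + q*y (I(q, y) = q*y + y = y + q*y)
k(B, u) = -2 + B + B² (k(B, u) = -2 + (B + B*B) = -2 + (B + B²) = -2 + B + B²)
m(n) = -2 + 3*n + 16*n² (m(n) = (-2 + 4*n + (4*n)²) - n = (-2 + 4*n + 16*n²) - n = -2 + 3*n + 16*n²)
(-I(7, 5)*(-28))*m(1) = (-5*(1 + 7)*(-28))*(-2 + 3*1 + 16*1²) = (-5*8*(-28))*(-2 + 3 + 16*1) = (-1*40*(-28))*(-2 + 3 + 16) = -40*(-28)*17 = 1120*17 = 19040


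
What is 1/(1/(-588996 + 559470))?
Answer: -29526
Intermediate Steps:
1/(1/(-588996 + 559470)) = 1/(1/(-29526)) = 1/(-1/29526) = -29526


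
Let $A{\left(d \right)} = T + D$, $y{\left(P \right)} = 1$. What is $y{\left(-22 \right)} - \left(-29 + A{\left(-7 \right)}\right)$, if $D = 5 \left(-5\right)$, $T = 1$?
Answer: $54$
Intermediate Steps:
$D = -25$
$A{\left(d \right)} = -24$ ($A{\left(d \right)} = 1 - 25 = -24$)
$y{\left(-22 \right)} - \left(-29 + A{\left(-7 \right)}\right) = 1 - \left(-29 - 24\right) = 1 - -53 = 1 + 53 = 54$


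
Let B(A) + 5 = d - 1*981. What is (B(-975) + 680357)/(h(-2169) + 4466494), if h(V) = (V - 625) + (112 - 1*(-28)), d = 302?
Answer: 29551/194080 ≈ 0.15226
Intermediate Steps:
h(V) = -485 + V (h(V) = (-625 + V) + (112 + 28) = (-625 + V) + 140 = -485 + V)
B(A) = -684 (B(A) = -5 + (302 - 1*981) = -5 + (302 - 981) = -5 - 679 = -684)
(B(-975) + 680357)/(h(-2169) + 4466494) = (-684 + 680357)/((-485 - 2169) + 4466494) = 679673/(-2654 + 4466494) = 679673/4463840 = 679673*(1/4463840) = 29551/194080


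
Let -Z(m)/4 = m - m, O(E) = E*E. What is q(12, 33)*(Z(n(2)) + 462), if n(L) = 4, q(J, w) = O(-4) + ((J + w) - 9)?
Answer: 24024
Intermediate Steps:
O(E) = E²
q(J, w) = 7 + J + w (q(J, w) = (-4)² + ((J + w) - 9) = 16 + (-9 + J + w) = 7 + J + w)
Z(m) = 0 (Z(m) = -4*(m - m) = -4*0 = 0)
q(12, 33)*(Z(n(2)) + 462) = (7 + 12 + 33)*(0 + 462) = 52*462 = 24024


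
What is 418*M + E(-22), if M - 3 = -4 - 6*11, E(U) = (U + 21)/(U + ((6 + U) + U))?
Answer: -1680359/60 ≈ -28006.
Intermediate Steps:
E(U) = (21 + U)/(6 + 3*U) (E(U) = (21 + U)/(U + (6 + 2*U)) = (21 + U)/(6 + 3*U))
M = -67 (M = 3 + (-4 - 6*11) = 3 + (-4 - 66) = 3 - 70 = -67)
418*M + E(-22) = 418*(-67) + (21 - 22)/(3*(2 - 22)) = -28006 + (1/3)*(-1)/(-20) = -28006 + (1/3)*(-1/20)*(-1) = -28006 + 1/60 = -1680359/60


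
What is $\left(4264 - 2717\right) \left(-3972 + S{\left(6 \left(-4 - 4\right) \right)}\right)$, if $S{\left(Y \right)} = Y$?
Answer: $-6218940$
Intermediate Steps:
$\left(4264 - 2717\right) \left(-3972 + S{\left(6 \left(-4 - 4\right) \right)}\right) = \left(4264 - 2717\right) \left(-3972 + 6 \left(-4 - 4\right)\right) = 1547 \left(-3972 + 6 \left(-8\right)\right) = 1547 \left(-3972 - 48\right) = 1547 \left(-4020\right) = -6218940$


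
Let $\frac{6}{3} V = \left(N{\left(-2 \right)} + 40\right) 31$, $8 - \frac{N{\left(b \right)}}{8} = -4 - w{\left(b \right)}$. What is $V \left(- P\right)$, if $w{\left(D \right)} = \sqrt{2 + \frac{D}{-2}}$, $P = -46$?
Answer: $96968 + 5704 \sqrt{3} \approx 1.0685 \cdot 10^{5}$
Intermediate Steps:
$w{\left(D \right)} = \sqrt{2 - \frac{D}{2}}$ ($w{\left(D \right)} = \sqrt{2 + D \left(- \frac{1}{2}\right)} = \sqrt{2 - \frac{D}{2}}$)
$N{\left(b \right)} = 96 + 4 \sqrt{8 - 2 b}$ ($N{\left(b \right)} = 64 - 8 \left(-4 - \frac{\sqrt{8 - 2 b}}{2}\right) = 64 + \left(32 + 4 \sqrt{8 - 2 b}\right) = 96 + 4 \sqrt{8 - 2 b}$)
$V = 2108 + 124 \sqrt{3}$ ($V = \frac{\left(\left(96 + 4 \sqrt{8 - -4}\right) + 40\right) 31}{2} = \frac{\left(\left(96 + 4 \sqrt{8 + 4}\right) + 40\right) 31}{2} = \frac{\left(\left(96 + 4 \sqrt{12}\right) + 40\right) 31}{2} = \frac{\left(\left(96 + 4 \cdot 2 \sqrt{3}\right) + 40\right) 31}{2} = \frac{\left(\left(96 + 8 \sqrt{3}\right) + 40\right) 31}{2} = \frac{\left(136 + 8 \sqrt{3}\right) 31}{2} = \frac{4216 + 248 \sqrt{3}}{2} = 2108 + 124 \sqrt{3} \approx 2322.8$)
$V \left(- P\right) = \left(2108 + 124 \sqrt{3}\right) \left(\left(-1\right) \left(-46\right)\right) = \left(2108 + 124 \sqrt{3}\right) 46 = 96968 + 5704 \sqrt{3}$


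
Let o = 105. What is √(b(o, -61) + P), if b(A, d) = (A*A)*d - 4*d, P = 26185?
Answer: 4*I*√40381 ≈ 803.8*I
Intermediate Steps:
b(A, d) = -4*d + d*A² (b(A, d) = A²*d - 4*d = d*A² - 4*d = -4*d + d*A²)
√(b(o, -61) + P) = √(-61*(-4 + 105²) + 26185) = √(-61*(-4 + 11025) + 26185) = √(-61*11021 + 26185) = √(-672281 + 26185) = √(-646096) = 4*I*√40381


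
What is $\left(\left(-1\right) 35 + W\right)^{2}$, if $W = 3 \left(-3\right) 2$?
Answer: $2809$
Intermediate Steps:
$W = -18$ ($W = \left(-9\right) 2 = -18$)
$\left(\left(-1\right) 35 + W\right)^{2} = \left(\left(-1\right) 35 - 18\right)^{2} = \left(-35 - 18\right)^{2} = \left(-53\right)^{2} = 2809$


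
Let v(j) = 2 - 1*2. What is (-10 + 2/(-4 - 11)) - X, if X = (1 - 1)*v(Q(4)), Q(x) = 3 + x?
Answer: -152/15 ≈ -10.133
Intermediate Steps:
v(j) = 0 (v(j) = 2 - 2 = 0)
X = 0 (X = (1 - 1)*0 = 0*0 = 0)
(-10 + 2/(-4 - 11)) - X = (-10 + 2/(-4 - 11)) - 1*0 = (-10 + 2/(-15)) + 0 = (-10 + 2*(-1/15)) + 0 = (-10 - 2/15) + 0 = -152/15 + 0 = -152/15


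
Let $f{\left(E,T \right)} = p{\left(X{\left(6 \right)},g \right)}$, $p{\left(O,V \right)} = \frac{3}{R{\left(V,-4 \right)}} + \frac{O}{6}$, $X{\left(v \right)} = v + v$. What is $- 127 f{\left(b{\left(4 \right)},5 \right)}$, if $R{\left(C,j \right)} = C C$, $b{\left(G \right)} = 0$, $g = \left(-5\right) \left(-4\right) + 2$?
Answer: $- \frac{123317}{484} \approx -254.79$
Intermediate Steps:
$g = 22$ ($g = 20 + 2 = 22$)
$X{\left(v \right)} = 2 v$
$R{\left(C,j \right)} = C^{2}$
$p{\left(O,V \right)} = \frac{3}{V^{2}} + \frac{O}{6}$
$f{\left(E,T \right)} = \frac{971}{484}$ ($f{\left(E,T \right)} = \frac{3}{484} + \frac{2 \cdot 6}{6} = 3 \cdot \frac{1}{484} + \frac{1}{6} \cdot 12 = \frac{3}{484} + 2 = \frac{971}{484}$)
$- 127 f{\left(b{\left(4 \right)},5 \right)} = \left(-127\right) \frac{971}{484} = - \frac{123317}{484}$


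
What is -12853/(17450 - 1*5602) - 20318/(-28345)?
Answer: -123590621/335831560 ≈ -0.36801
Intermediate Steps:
-12853/(17450 - 1*5602) - 20318/(-28345) = -12853/(17450 - 5602) - 20318*(-1/28345) = -12853/11848 + 20318/28345 = -123590621/335831560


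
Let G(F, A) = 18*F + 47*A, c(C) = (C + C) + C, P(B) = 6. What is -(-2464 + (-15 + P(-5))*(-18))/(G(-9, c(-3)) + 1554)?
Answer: 2302/969 ≈ 2.3756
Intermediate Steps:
c(C) = 3*C (c(C) = 2*C + C = 3*C)
-(-2464 + (-15 + P(-5))*(-18))/(G(-9, c(-3)) + 1554) = -(-2464 + (-15 + 6)*(-18))/((18*(-9) + 47*(3*(-3))) + 1554) = -(-2464 - 9*(-18))/((-162 + 47*(-9)) + 1554) = -(-2464 + 162)/((-162 - 423) + 1554) = -(-2302)/(-585 + 1554) = -(-2302)/969 = -1*(-2302/969) = 2302/969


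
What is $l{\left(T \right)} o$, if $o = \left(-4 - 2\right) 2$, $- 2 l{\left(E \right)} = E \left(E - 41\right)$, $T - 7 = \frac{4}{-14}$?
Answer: $- \frac{67680}{49} \approx -1381.2$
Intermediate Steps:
$T = \frac{47}{7}$ ($T = 7 + \frac{4}{-14} = 7 + 4 \left(- \frac{1}{14}\right) = 7 - \frac{2}{7} = \frac{47}{7} \approx 6.7143$)
$l{\left(E \right)} = - \frac{E \left(-41 + E\right)}{2}$ ($l{\left(E \right)} = - \frac{E \left(E - 41\right)}{2} = - \frac{E \left(-41 + E\right)}{2}$)
$o = -12$ ($o = \left(-6\right) 2 = -12$)
$l{\left(T \right)} o = \frac{1}{2} \cdot \frac{47}{7} \left(41 - \frac{47}{7}\right) \left(-12\right) = \frac{1}{2} \cdot \frac{47}{7} \cdot \frac{240}{7} \left(-12\right) = \frac{5640}{49} \left(-12\right) = - \frac{67680}{49}$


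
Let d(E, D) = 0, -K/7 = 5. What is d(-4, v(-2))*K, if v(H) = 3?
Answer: 0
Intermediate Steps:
K = -35 (K = -7*5 = -35)
d(-4, v(-2))*K = 0*(-35) = 0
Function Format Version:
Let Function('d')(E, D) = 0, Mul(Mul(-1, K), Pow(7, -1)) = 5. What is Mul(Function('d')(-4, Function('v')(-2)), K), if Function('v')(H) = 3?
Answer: 0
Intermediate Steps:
K = -35 (K = Mul(-7, 5) = -35)
Mul(Function('d')(-4, Function('v')(-2)), K) = Mul(0, -35) = 0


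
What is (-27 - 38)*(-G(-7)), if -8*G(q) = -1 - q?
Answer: -195/4 ≈ -48.750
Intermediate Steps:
G(q) = ⅛ + q/8 (G(q) = -(-1 - q)/8 = ⅛ + q/8)
(-27 - 38)*(-G(-7)) = (-27 - 38)*(-(⅛ + (⅛)*(-7))) = -(-65)*(⅛ - 7/8) = -(-65)*(-3)/4 = -65*¾ = -195/4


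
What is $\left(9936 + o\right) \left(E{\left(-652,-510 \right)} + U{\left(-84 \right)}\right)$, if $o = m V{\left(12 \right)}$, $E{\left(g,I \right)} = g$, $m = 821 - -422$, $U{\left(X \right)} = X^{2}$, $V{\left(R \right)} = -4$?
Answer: $31789456$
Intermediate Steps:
$m = 1243$ ($m = 821 + 422 = 1243$)
$o = -4972$ ($o = 1243 \left(-4\right) = -4972$)
$\left(9936 + o\right) \left(E{\left(-652,-510 \right)} + U{\left(-84 \right)}\right) = \left(9936 - 4972\right) \left(-652 + \left(-84\right)^{2}\right) = 4964 \left(-652 + 7056\right) = 4964 \cdot 6404 = 31789456$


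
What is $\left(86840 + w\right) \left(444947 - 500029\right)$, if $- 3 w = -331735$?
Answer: $- \frac{32622589910}{3} \approx -1.0874 \cdot 10^{10}$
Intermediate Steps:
$w = \frac{331735}{3}$ ($w = \left(- \frac{1}{3}\right) \left(-331735\right) = \frac{331735}{3} \approx 1.1058 \cdot 10^{5}$)
$\left(86840 + w\right) \left(444947 - 500029\right) = \left(86840 + \frac{331735}{3}\right) \left(444947 - 500029\right) = \frac{592255}{3} \left(-55082\right) = - \frac{32622589910}{3}$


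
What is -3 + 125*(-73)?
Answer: -9128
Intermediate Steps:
-3 + 125*(-73) = -3 - 9125 = -9128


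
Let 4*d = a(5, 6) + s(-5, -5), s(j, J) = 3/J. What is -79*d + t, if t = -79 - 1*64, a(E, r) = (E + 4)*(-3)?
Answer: 4021/10 ≈ 402.10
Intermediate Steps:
a(E, r) = -12 - 3*E (a(E, r) = (4 + E)*(-3) = -12 - 3*E)
d = -69/10 (d = ((-12 - 3*5) + 3/(-5))/4 = ((-12 - 15) + 3*(-⅕))/4 = (-27 - ⅗)/4 = (¼)*(-138/5) = -69/10 ≈ -6.9000)
t = -143 (t = -79 - 64 = -143)
-79*d + t = -79*(-69/10) - 143 = 5451/10 - 143 = 4021/10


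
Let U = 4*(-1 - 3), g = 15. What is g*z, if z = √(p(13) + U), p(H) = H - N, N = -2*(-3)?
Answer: 45*I ≈ 45.0*I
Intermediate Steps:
U = -16 (U = 4*(-4) = -16)
N = 6
p(H) = -6 + H (p(H) = H - 1*6 = H - 6 = -6 + H)
z = 3*I (z = √((-6 + 13) - 16) = √(7 - 16) = √(-9) = 3*I ≈ 3.0*I)
g*z = 15*(3*I) = 45*I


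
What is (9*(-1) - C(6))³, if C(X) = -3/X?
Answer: -4913/8 ≈ -614.13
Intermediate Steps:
(9*(-1) - C(6))³ = (9*(-1) - (-3)/6)³ = (-9 - (-3)/6)³ = (-9 - 1*(-½))³ = (-9 + ½)³ = (-17/2)³ = -4913/8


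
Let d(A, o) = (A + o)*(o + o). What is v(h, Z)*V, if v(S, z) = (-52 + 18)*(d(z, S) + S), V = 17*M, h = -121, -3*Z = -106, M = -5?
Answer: 178691590/3 ≈ 5.9564e+7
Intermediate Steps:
d(A, o) = 2*o*(A + o) (d(A, o) = (A + o)*(2*o) = 2*o*(A + o))
Z = 106/3 (Z = -⅓*(-106) = 106/3 ≈ 35.333)
V = -85 (V = 17*(-5) = -85)
v(S, z) = -34*S - 68*S*(S + z) (v(S, z) = (-52 + 18)*(2*S*(z + S) + S) = -34*(2*S*(S + z) + S) = -34*(S + 2*S*(S + z)) = -34*S - 68*S*(S + z))
v(h, Z)*V = -34*(-121)*(1 + 2*(-121) + 2*(106/3))*(-85) = -34*(-121)*(1 - 242 + 212/3)*(-85) = -34*(-121)*(-511/3)*(-85) = -2102254/3*(-85) = 178691590/3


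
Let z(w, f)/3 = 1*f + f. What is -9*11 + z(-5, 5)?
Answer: -69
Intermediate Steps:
z(w, f) = 6*f (z(w, f) = 3*(1*f + f) = 3*(f + f) = 3*(2*f) = 6*f)
-9*11 + z(-5, 5) = -9*11 + 6*5 = -99 + 30 = -69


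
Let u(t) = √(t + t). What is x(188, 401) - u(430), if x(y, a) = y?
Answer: 188 - 2*√215 ≈ 158.67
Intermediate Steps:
u(t) = √2*√t (u(t) = √(2*t) = √2*√t)
x(188, 401) - u(430) = 188 - √2*√430 = 188 - 2*√215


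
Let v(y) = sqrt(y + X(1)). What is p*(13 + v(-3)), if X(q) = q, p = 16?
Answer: 208 + 16*I*sqrt(2) ≈ 208.0 + 22.627*I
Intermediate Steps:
v(y) = sqrt(1 + y) (v(y) = sqrt(y + 1) = sqrt(1 + y))
p*(13 + v(-3)) = 16*(13 + sqrt(1 - 3)) = 16*(13 + sqrt(-2)) = 16*(13 + I*sqrt(2)) = 208 + 16*I*sqrt(2)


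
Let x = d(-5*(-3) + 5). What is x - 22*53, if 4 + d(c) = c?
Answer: -1150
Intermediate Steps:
d(c) = -4 + c
x = 16 (x = -4 + (-5*(-3) + 5) = -4 + (15 + 5) = -4 + 20 = 16)
x - 22*53 = 16 - 22*53 = 16 - 1166 = -1150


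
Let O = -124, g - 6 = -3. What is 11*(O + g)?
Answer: -1331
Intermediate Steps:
g = 3 (g = 6 - 3 = 3)
11*(O + g) = 11*(-124 + 3) = 11*(-121) = -1331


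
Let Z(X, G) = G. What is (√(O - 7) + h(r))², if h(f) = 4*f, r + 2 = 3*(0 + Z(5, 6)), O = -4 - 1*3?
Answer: (64 + I*√14)² ≈ 4082.0 + 478.93*I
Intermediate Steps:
O = -7 (O = -4 - 3 = -7)
r = 16 (r = -2 + 3*(0 + 6) = -2 + 3*6 = -2 + 18 = 16)
(√(O - 7) + h(r))² = (√(-7 - 7) + 4*16)² = (√(-14) + 64)² = (I*√14 + 64)² = (64 + I*√14)²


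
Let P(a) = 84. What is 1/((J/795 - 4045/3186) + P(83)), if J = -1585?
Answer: 168858/13633033 ≈ 0.012386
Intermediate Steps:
1/((J/795 - 4045/3186) + P(83)) = 1/((-1585/795 - 4045/3186) + 84) = 1/((-1585*1/795 - 4045*1/3186) + 84) = 1/((-317/159 - 4045/3186) + 84) = 1/(-551039/168858 + 84) = 1/(13633033/168858) = 168858/13633033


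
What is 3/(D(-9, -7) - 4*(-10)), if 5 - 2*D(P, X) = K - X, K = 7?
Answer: 6/71 ≈ 0.084507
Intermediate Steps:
D(P, X) = -1 + X/2 (D(P, X) = 5/2 - (7 - X)/2 = 5/2 + (-7/2 + X/2) = -1 + X/2)
3/(D(-9, -7) - 4*(-10)) = 3/((-1 + (½)*(-7)) - 4*(-10)) = 3/((-1 - 7/2) + 40) = 3/(-9/2 + 40) = 3/(71/2) = 3*(2/71) = 6/71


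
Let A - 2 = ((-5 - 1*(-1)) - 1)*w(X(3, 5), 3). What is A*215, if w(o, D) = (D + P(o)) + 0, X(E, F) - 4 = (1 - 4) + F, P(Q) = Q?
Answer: -9245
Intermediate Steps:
X(E, F) = 1 + F (X(E, F) = 4 + ((1 - 4) + F) = 4 + (-3 + F) = 1 + F)
w(o, D) = D + o (w(o, D) = (D + o) + 0 = D + o)
A = -43 (A = 2 + ((-5 - 1*(-1)) - 1)*(3 + (1 + 5)) = 2 + ((-5 + 1) - 1)*(3 + 6) = 2 + (-4 - 1)*9 = 2 - 5*9 = 2 - 45 = -43)
A*215 = -43*215 = -9245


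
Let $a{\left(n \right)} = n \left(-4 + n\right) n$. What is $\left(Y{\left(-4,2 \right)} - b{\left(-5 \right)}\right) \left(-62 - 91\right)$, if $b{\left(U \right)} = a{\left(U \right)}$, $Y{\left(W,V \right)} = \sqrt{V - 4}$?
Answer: $-34425 - 153 i \sqrt{2} \approx -34425.0 - 216.37 i$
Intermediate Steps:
$Y{\left(W,V \right)} = \sqrt{-4 + V}$
$a{\left(n \right)} = n^{2} \left(-4 + n\right)$
$b{\left(U \right)} = U^{2} \left(-4 + U\right)$
$\left(Y{\left(-4,2 \right)} - b{\left(-5 \right)}\right) \left(-62 - 91\right) = \left(\sqrt{-4 + 2} - \left(-5\right)^{2} \left(-4 - 5\right)\right) \left(-62 - 91\right) = \left(\sqrt{-2} - 25 \left(-9\right)\right) \left(-153\right) = \left(i \sqrt{2} - -225\right) \left(-153\right) = \left(i \sqrt{2} + 225\right) \left(-153\right) = \left(225 + i \sqrt{2}\right) \left(-153\right) = -34425 - 153 i \sqrt{2}$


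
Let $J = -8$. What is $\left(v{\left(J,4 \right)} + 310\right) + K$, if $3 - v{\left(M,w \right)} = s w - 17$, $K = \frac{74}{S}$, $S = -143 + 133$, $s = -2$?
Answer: $\frac{1653}{5} \approx 330.6$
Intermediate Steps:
$S = -10$
$K = - \frac{37}{5}$ ($K = \frac{74}{-10} = 74 \left(- \frac{1}{10}\right) = - \frac{37}{5} \approx -7.4$)
$v{\left(M,w \right)} = 20 + 2 w$ ($v{\left(M,w \right)} = 3 - \left(- 2 w - 17\right) = 3 - \left(-17 - 2 w\right) = 3 + \left(17 + 2 w\right) = 20 + 2 w$)
$\left(v{\left(J,4 \right)} + 310\right) + K = \left(\left(20 + 2 \cdot 4\right) + 310\right) - \frac{37}{5} = \left(\left(20 + 8\right) + 310\right) - \frac{37}{5} = \left(28 + 310\right) - \frac{37}{5} = 338 - \frac{37}{5} = \frac{1653}{5}$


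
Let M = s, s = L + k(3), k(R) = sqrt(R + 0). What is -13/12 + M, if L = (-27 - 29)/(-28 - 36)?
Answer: -5/24 + sqrt(3) ≈ 1.5237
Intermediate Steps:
L = 7/8 (L = -56/(-64) = -56*(-1/64) = 7/8 ≈ 0.87500)
k(R) = sqrt(R)
s = 7/8 + sqrt(3) ≈ 2.6071
M = 7/8 + sqrt(3) ≈ 2.6071
-13/12 + M = -13/12 + (7/8 + sqrt(3)) = -5/24 + sqrt(3)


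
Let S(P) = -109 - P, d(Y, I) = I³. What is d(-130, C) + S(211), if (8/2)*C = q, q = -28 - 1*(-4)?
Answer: -536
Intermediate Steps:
q = -24 (q = -28 + 4 = -24)
C = -6 (C = (¼)*(-24) = -6)
d(-130, C) + S(211) = (-6)³ + (-109 - 1*211) = -216 + (-109 - 211) = -216 - 320 = -536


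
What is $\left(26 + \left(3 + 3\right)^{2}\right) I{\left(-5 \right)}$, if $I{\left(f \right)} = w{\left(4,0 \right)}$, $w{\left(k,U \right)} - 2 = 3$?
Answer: $310$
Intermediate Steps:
$w{\left(k,U \right)} = 5$ ($w{\left(k,U \right)} = 2 + 3 = 5$)
$I{\left(f \right)} = 5$
$\left(26 + \left(3 + 3\right)^{2}\right) I{\left(-5 \right)} = \left(26 + \left(3 + 3\right)^{2}\right) 5 = \left(26 + 6^{2}\right) 5 = \left(26 + 36\right) 5 = 62 \cdot 5 = 310$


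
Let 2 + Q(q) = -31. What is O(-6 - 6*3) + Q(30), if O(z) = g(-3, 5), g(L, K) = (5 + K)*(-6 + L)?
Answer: -123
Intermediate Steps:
Q(q) = -33 (Q(q) = -2 - 31 = -33)
g(L, K) = (-6 + L)*(5 + K)
O(z) = -90 (O(z) = -30 - 6*5 + 5*(-3) + 5*(-3) = -30 - 30 - 15 - 15 = -90)
O(-6 - 6*3) + Q(30) = -90 - 33 = -123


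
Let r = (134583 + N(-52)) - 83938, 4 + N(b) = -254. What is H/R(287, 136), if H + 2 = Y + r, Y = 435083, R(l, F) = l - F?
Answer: 485468/151 ≈ 3215.0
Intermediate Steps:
N(b) = -258 (N(b) = -4 - 254 = -258)
r = 50387 (r = (134583 - 258) - 83938 = 134325 - 83938 = 50387)
H = 485468 (H = -2 + (435083 + 50387) = -2 + 485470 = 485468)
H/R(287, 136) = 485468/(287 - 1*136) = 485468/(287 - 136) = 485468/151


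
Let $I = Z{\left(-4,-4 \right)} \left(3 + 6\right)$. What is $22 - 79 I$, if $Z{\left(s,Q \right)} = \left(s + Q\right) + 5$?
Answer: $2155$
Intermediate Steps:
$Z{\left(s,Q \right)} = 5 + Q + s$ ($Z{\left(s,Q \right)} = \left(Q + s\right) + 5 = 5 + Q + s$)
$I = -27$ ($I = \left(5 - 4 - 4\right) \left(3 + 6\right) = \left(-3\right) 9 = -27$)
$22 - 79 I = 22 - -2133 = 22 + 2133 = 2155$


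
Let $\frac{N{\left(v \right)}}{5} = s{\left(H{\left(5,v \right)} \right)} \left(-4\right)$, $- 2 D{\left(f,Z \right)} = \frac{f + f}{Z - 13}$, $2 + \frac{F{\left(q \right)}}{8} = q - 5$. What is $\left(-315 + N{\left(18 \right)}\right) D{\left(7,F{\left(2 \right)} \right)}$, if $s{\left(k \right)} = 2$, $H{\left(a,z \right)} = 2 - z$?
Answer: $- \frac{2485}{53} \approx -46.887$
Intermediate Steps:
$F{\left(q \right)} = -56 + 8 q$ ($F{\left(q \right)} = -16 + 8 \left(q - 5\right) = -16 + 8 \left(-5 + q\right) = -16 + \left(-40 + 8 q\right) = -56 + 8 q$)
$D{\left(f,Z \right)} = - \frac{f}{-13 + Z}$ ($D{\left(f,Z \right)} = - \frac{\left(f + f\right) \frac{1}{Z - 13}}{2} = - \frac{2 f \frac{1}{-13 + Z}}{2} = - \frac{f}{-13 + Z}$)
$N{\left(v \right)} = -40$ ($N{\left(v \right)} = 5 \cdot 2 \left(-4\right) = 5 \left(-8\right) = -40$)
$\left(-315 + N{\left(18 \right)}\right) D{\left(7,F{\left(2 \right)} \right)} = \left(-315 - 40\right) \left(\left(-1\right) 7 \frac{1}{-13 + \left(-56 + 8 \cdot 2\right)}\right) = - 355 \left(\left(-1\right) 7 \frac{1}{-13 + \left(-56 + 16\right)}\right) = - 355 \left(\left(-1\right) 7 \frac{1}{-13 - 40}\right) = - 355 \left(\left(-1\right) 7 \frac{1}{-53}\right) = - 355 \left(\left(-1\right) 7 \left(- \frac{1}{53}\right)\right) = \left(-355\right) \frac{7}{53} = - \frac{2485}{53}$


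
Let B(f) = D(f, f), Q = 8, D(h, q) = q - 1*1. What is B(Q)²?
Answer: 49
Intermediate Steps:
D(h, q) = -1 + q (D(h, q) = q - 1 = -1 + q)
B(f) = -1 + f
B(Q)² = (-1 + 8)² = 7² = 49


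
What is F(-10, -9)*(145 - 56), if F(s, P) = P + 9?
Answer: 0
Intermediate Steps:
F(s, P) = 9 + P
F(-10, -9)*(145 - 56) = (9 - 9)*(145 - 56) = 0*89 = 0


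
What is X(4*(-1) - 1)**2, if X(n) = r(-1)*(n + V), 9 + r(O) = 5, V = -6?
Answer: 1936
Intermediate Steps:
r(O) = -4 (r(O) = -9 + 5 = -4)
X(n) = 24 - 4*n (X(n) = -4*(n - 6) = -4*(-6 + n) = 24 - 4*n)
X(4*(-1) - 1)**2 = (24 - 4*(4*(-1) - 1))**2 = (24 - 4*(-4 - 1))**2 = (24 - 4*(-5))**2 = (24 + 20)**2 = 44**2 = 1936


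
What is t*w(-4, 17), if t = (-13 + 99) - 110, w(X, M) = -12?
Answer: 288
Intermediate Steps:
t = -24 (t = 86 - 110 = -24)
t*w(-4, 17) = -24*(-12) = 288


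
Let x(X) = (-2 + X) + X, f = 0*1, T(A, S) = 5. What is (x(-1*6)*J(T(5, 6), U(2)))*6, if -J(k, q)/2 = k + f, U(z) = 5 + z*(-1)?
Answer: 840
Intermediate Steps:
f = 0
U(z) = 5 - z
x(X) = -2 + 2*X
J(k, q) = -2*k (J(k, q) = -2*(k + 0) = -2*k)
(x(-1*6)*J(T(5, 6), U(2)))*6 = ((-2 + 2*(-1*6))*(-2*5))*6 = ((-2 + 2*(-6))*(-10))*6 = ((-2 - 12)*(-10))*6 = -14*(-10)*6 = 140*6 = 840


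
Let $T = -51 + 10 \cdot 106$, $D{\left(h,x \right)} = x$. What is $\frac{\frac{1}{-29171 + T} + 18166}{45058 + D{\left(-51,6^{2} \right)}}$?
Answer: $\frac{73084413}{181419604} \approx 0.40285$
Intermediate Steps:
$T = 1009$ ($T = -51 + 1060 = 1009$)
$\frac{\frac{1}{-29171 + T} + 18166}{45058 + D{\left(-51,6^{2} \right)}} = \frac{\frac{1}{-29171 + 1009} + 18166}{45058 + 6^{2}} = \frac{\frac{1}{-28162} + 18166}{45058 + 36} = \frac{- \frac{1}{28162} + 18166}{45094} = \frac{511590891}{28162} \cdot \frac{1}{45094} = \frac{73084413}{181419604}$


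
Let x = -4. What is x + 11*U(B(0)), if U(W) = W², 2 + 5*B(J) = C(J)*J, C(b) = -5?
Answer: -56/25 ≈ -2.2400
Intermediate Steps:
B(J) = -⅖ - J (B(J) = -⅖ + (-5*J)/5 = -⅖ - J)
x + 11*U(B(0)) = -4 + 11*(-⅖ - 1*0)² = -4 + 11*(-⅖ + 0)² = -4 + 11*(-⅖)² = -4 + 11*(4/25) = -4 + 44/25 = -56/25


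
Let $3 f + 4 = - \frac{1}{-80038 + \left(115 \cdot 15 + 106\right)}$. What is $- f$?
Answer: $\frac{312827}{234621} \approx 1.3333$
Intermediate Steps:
$f = - \frac{312827}{234621}$ ($f = - \frac{4}{3} + \frac{\left(-1\right) \frac{1}{-80038 + \left(115 \cdot 15 + 106\right)}}{3} = - \frac{4}{3} + \frac{\left(-1\right) \frac{1}{-80038 + \left(1725 + 106\right)}}{3} = - \frac{4}{3} + \frac{\left(-1\right) \frac{1}{-80038 + 1831}}{3} = - \frac{4}{3} + \frac{\left(-1\right) \frac{1}{-78207}}{3} = - \frac{4}{3} + \frac{\left(-1\right) \left(- \frac{1}{78207}\right)}{3} = - \frac{4}{3} + \frac{1}{3} \cdot \frac{1}{78207} = - \frac{4}{3} + \frac{1}{234621} = - \frac{312827}{234621} \approx -1.3333$)
$- f = \left(-1\right) \left(- \frac{312827}{234621}\right) = \frac{312827}{234621}$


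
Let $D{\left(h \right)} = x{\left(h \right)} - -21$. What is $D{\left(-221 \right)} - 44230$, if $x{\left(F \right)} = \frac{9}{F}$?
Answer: $- \frac{9770198}{221} \approx -44209.0$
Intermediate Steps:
$D{\left(h \right)} = 21 + \frac{9}{h}$ ($D{\left(h \right)} = \frac{9}{h} - -21 = \frac{9}{h} + 21 = 21 + \frac{9}{h}$)
$D{\left(-221 \right)} - 44230 = \left(21 + \frac{9}{-221}\right) - 44230 = \left(21 + 9 \left(- \frac{1}{221}\right)\right) - 44230 = \left(21 - \frac{9}{221}\right) - 44230 = \frac{4632}{221} - 44230 = - \frac{9770198}{221}$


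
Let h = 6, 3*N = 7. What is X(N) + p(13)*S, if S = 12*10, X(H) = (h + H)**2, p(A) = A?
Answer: 14665/9 ≈ 1629.4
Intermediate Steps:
N = 7/3 (N = (1/3)*7 = 7/3 ≈ 2.3333)
X(H) = (6 + H)**2
S = 120
X(N) + p(13)*S = (6 + 7/3)**2 + 13*120 = (25/3)**2 + 1560 = 625/9 + 1560 = 14665/9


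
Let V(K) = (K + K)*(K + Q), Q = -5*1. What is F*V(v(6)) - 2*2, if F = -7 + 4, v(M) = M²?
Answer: -6700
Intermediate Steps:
Q = -5
V(K) = 2*K*(-5 + K) (V(K) = (K + K)*(K - 5) = (2*K)*(-5 + K) = 2*K*(-5 + K))
F = -3
F*V(v(6)) - 2*2 = -6*6²*(-5 + 6²) - 2*2 = -6*36*(-5 + 36) - 4 = -6*36*31 - 4 = -3*2232 - 4 = -6696 - 4 = -6700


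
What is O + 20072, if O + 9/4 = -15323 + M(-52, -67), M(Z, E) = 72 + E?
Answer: 19007/4 ≈ 4751.8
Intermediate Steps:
O = -61281/4 (O = -9/4 + (-15323 + (72 - 67)) = -9/4 + (-15323 + 5) = -9/4 - 15318 = -61281/4 ≈ -15320.)
O + 20072 = -61281/4 + 20072 = 19007/4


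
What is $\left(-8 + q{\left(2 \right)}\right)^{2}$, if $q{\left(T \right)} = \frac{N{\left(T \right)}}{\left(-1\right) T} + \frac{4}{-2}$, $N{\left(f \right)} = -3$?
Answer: $\frac{289}{4} \approx 72.25$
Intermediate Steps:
$q{\left(T \right)} = -2 + \frac{3}{T}$ ($q{\left(T \right)} = - \frac{3}{\left(-1\right) T} + \frac{4}{-2} = - 3 \left(- \frac{1}{T}\right) + 4 \left(- \frac{1}{2}\right) = \frac{3}{T} - 2 = -2 + \frac{3}{T}$)
$\left(-8 + q{\left(2 \right)}\right)^{2} = \left(-8 - \left(2 - \frac{3}{2}\right)\right)^{2} = \left(-8 + \left(-2 + 3 \cdot \frac{1}{2}\right)\right)^{2} = \left(-8 + \left(-2 + \frac{3}{2}\right)\right)^{2} = \left(-8 - \frac{1}{2}\right)^{2} = \left(- \frac{17}{2}\right)^{2} = \frac{289}{4}$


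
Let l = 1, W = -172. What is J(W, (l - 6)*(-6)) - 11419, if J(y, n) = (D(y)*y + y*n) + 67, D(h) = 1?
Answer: -16684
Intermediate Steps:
J(y, n) = 67 + y + n*y (J(y, n) = (1*y + y*n) + 67 = (y + n*y) + 67 = 67 + y + n*y)
J(W, (l - 6)*(-6)) - 11419 = (67 - 172 + ((1 - 6)*(-6))*(-172)) - 11419 = (67 - 172 - 5*(-6)*(-172)) - 11419 = (67 - 172 + 30*(-172)) - 11419 = (67 - 172 - 5160) - 11419 = -5265 - 11419 = -16684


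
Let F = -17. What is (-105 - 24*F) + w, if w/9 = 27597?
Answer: 248676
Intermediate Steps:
w = 248373 (w = 9*27597 = 248373)
(-105 - 24*F) + w = (-105 - 24*(-17)) + 248373 = (-105 + 408) + 248373 = 303 + 248373 = 248676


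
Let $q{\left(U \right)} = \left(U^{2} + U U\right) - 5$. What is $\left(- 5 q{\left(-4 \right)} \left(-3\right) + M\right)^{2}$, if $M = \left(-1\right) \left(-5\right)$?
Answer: $168100$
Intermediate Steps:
$q{\left(U \right)} = -5 + 2 U^{2}$ ($q{\left(U \right)} = \left(U^{2} + U^{2}\right) - 5 = 2 U^{2} - 5 = -5 + 2 U^{2}$)
$M = 5$
$\left(- 5 q{\left(-4 \right)} \left(-3\right) + M\right)^{2} = \left(- 5 \left(-5 + 2 \left(-4\right)^{2}\right) \left(-3\right) + 5\right)^{2} = \left(- 5 \left(-5 + 2 \cdot 16\right) \left(-3\right) + 5\right)^{2} = \left(- 5 \left(-5 + 32\right) \left(-3\right) + 5\right)^{2} = \left(\left(-5\right) 27 \left(-3\right) + 5\right)^{2} = \left(\left(-135\right) \left(-3\right) + 5\right)^{2} = \left(405 + 5\right)^{2} = 410^{2} = 168100$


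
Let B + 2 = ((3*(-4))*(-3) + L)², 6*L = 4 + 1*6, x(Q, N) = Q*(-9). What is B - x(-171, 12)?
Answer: -1100/9 ≈ -122.22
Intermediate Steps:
x(Q, N) = -9*Q
L = 5/3 (L = (4 + 1*6)/6 = (4 + 6)/6 = (⅙)*10 = 5/3 ≈ 1.6667)
B = 12751/9 (B = -2 + ((3*(-4))*(-3) + 5/3)² = -2 + (-12*(-3) + 5/3)² = -2 + (36 + 5/3)² = -2 + (113/3)² = -2 + 12769/9 = 12751/9 ≈ 1416.8)
B - x(-171, 12) = 12751/9 - (-9)*(-171) = 12751/9 - 1*1539 = 12751/9 - 1539 = -1100/9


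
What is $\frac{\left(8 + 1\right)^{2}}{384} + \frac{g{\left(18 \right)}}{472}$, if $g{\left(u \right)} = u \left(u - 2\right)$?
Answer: $\frac{6201}{7552} \approx 0.82111$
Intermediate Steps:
$g{\left(u \right)} = u \left(-2 + u\right)$
$\frac{\left(8 + 1\right)^{2}}{384} + \frac{g{\left(18 \right)}}{472} = \frac{\left(8 + 1\right)^{2}}{384} + \frac{18 \left(-2 + 18\right)}{472} = 9^{2} \cdot \frac{1}{384} + 18 \cdot 16 \cdot \frac{1}{472} = 81 \cdot \frac{1}{384} + 288 \cdot \frac{1}{472} = \frac{27}{128} + \frac{36}{59} = \frac{6201}{7552}$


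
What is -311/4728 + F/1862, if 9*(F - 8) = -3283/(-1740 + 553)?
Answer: -961122865/15674695848 ≈ -0.061317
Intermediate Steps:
F = 88747/10683 (F = 8 + (-3283/(-1740 + 553))/9 = 8 + (-3283/(-1187))/9 = 8 + (-3283*(-1/1187))/9 = 8 + (⅑)*(3283/1187) = 8 + 3283/10683 = 88747/10683 ≈ 8.3073)
-311/4728 + F/1862 = -311/4728 + (88747/10683)/1862 = -311*1/4728 + (88747/10683)*(1/1862) = -311/4728 + 88747/19891746 = -961122865/15674695848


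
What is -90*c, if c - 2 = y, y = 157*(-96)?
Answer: 1356300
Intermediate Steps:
y = -15072
c = -15070 (c = 2 - 15072 = -15070)
-90*c = -90*(-15070) = 1356300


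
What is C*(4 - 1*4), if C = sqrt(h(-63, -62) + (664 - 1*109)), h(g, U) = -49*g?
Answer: 0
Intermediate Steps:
C = sqrt(3642) (C = sqrt(-49*(-63) + (664 - 1*109)) = sqrt(3087 + (664 - 109)) = sqrt(3087 + 555) = sqrt(3642) ≈ 60.349)
C*(4 - 1*4) = sqrt(3642)*(4 - 1*4) = sqrt(3642)*(4 - 4) = sqrt(3642)*0 = 0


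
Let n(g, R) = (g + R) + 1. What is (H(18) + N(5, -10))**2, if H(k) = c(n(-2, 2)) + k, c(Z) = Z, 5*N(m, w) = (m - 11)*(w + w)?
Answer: 1849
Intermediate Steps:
n(g, R) = 1 + R + g (n(g, R) = (R + g) + 1 = 1 + R + g)
N(m, w) = 2*w*(-11 + m)/5 (N(m, w) = ((m - 11)*(w + w))/5 = ((-11 + m)*(2*w))/5 = (2*w*(-11 + m))/5 = 2*w*(-11 + m)/5)
H(k) = 1 + k (H(k) = (1 + 2 - 2) + k = 1 + k)
(H(18) + N(5, -10))**2 = ((1 + 18) + (2/5)*(-10)*(-11 + 5))**2 = (19 + (2/5)*(-10)*(-6))**2 = (19 + 24)**2 = 43**2 = 1849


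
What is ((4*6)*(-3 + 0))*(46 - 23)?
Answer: -1656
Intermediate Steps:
((4*6)*(-3 + 0))*(46 - 23) = (24*(-3))*23 = -72*23 = -1656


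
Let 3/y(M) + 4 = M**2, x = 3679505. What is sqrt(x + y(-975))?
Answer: 4*sqrt(207818508088771223)/950621 ≈ 1918.2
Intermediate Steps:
y(M) = 3/(-4 + M**2)
sqrt(x + y(-975)) = sqrt(3679505 + 3/(-4 + (-975)**2)) = sqrt(3679505 + 3/(-4 + 950625)) = sqrt(3679505 + 3/950621) = sqrt(3497814722608/950621) = 4*sqrt(207818508088771223)/950621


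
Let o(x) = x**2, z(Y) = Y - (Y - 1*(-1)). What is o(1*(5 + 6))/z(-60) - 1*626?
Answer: -747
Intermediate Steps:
z(Y) = -1 (z(Y) = Y - (Y + 1) = Y - (1 + Y) = Y + (-1 - Y) = -1)
o(1*(5 + 6))/z(-60) - 1*626 = (1*(5 + 6))**2/(-1) - 1*626 = (1*11)**2*(-1) - 626 = 11**2*(-1) - 626 = 121*(-1) - 626 = -121 - 626 = -747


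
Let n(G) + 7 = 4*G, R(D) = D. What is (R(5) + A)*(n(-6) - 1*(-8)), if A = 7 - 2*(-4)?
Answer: -460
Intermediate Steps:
A = 15 (A = 7 + 8 = 15)
n(G) = -7 + 4*G
(R(5) + A)*(n(-6) - 1*(-8)) = (5 + 15)*((-7 + 4*(-6)) - 1*(-8)) = 20*((-7 - 24) + 8) = 20*(-31 + 8) = 20*(-23) = -460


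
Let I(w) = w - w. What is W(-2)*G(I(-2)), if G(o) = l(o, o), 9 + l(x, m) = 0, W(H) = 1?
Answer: -9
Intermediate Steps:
I(w) = 0
l(x, m) = -9 (l(x, m) = -9 + 0 = -9)
G(o) = -9
W(-2)*G(I(-2)) = 1*(-9) = -9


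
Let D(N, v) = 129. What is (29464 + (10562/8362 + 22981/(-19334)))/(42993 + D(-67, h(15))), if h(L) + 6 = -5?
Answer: 340248833707/497969492484 ≈ 0.68327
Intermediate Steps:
h(L) = -11 (h(L) = -6 - 5 = -11)
(29464 + (10562/8362 + 22981/(-19334)))/(42993 + D(-67, h(15))) = (29464 + (10562/8362 + 22981/(-19334)))/(42993 + 129) = (29464 + (10562*(1/8362) + 22981*(-1/19334)))/43122 = (29464 + (5281/4181 - 3283/2762))*(1/43122) = (29464 + 859899/11547922)*(1/43122) = (340248833707/11547922)*(1/43122) = 340248833707/497969492484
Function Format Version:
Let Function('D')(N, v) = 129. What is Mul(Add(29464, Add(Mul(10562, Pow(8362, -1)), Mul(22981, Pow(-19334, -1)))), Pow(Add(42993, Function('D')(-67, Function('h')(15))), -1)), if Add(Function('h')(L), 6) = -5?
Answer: Rational(340248833707, 497969492484) ≈ 0.68327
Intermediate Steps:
Function('h')(L) = -11 (Function('h')(L) = Add(-6, -5) = -11)
Mul(Add(29464, Add(Mul(10562, Pow(8362, -1)), Mul(22981, Pow(-19334, -1)))), Pow(Add(42993, Function('D')(-67, Function('h')(15))), -1)) = Mul(Add(29464, Add(Mul(10562, Pow(8362, -1)), Mul(22981, Pow(-19334, -1)))), Pow(Add(42993, 129), -1)) = Mul(Add(29464, Add(Mul(10562, Rational(1, 8362)), Mul(22981, Rational(-1, 19334)))), Pow(43122, -1)) = Mul(Add(29464, Add(Rational(5281, 4181), Rational(-3283, 2762))), Rational(1, 43122)) = Mul(Add(29464, Rational(859899, 11547922)), Rational(1, 43122)) = Mul(Rational(340248833707, 11547922), Rational(1, 43122)) = Rational(340248833707, 497969492484)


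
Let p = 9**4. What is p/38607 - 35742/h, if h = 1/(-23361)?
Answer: 10745214287265/12869 ≈ 8.3497e+8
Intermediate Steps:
p = 6561
h = -1/23361 ≈ -4.2806e-5
p/38607 - 35742/h = 6561/38607 - 35742/(-1/23361) = 6561*(1/38607) - 35742*(-23361) = 2187/12869 + 834968862 = 10745214287265/12869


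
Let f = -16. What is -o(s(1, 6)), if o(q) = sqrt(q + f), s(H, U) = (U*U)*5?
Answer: -2*sqrt(41) ≈ -12.806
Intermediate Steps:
s(H, U) = 5*U**2 (s(H, U) = U**2*5 = 5*U**2)
o(q) = sqrt(-16 + q) (o(q) = sqrt(q - 16) = sqrt(-16 + q))
-o(s(1, 6)) = -sqrt(-16 + 5*6**2) = -sqrt(-16 + 5*36) = -sqrt(-16 + 180) = -sqrt(164) = -2*sqrt(41)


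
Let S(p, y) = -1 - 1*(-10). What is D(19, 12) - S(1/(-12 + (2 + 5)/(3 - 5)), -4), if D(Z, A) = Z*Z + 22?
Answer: 374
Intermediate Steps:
D(Z, A) = 22 + Z**2 (D(Z, A) = Z**2 + 22 = 22 + Z**2)
S(p, y) = 9 (S(p, y) = -1 + 10 = 9)
D(19, 12) - S(1/(-12 + (2 + 5)/(3 - 5)), -4) = (22 + 19**2) - 1*9 = (22 + 361) - 9 = 383 - 9 = 374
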